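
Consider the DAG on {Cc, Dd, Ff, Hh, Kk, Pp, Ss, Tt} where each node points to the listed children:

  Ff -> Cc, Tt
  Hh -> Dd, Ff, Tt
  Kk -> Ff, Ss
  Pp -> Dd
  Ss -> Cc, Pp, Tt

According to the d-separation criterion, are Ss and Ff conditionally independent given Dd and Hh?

There are 6 undirected paths between Ss and Ff; checking each against the conditioning set {Dd, Hh}:
  1. Ss ← Kk → Ff — Kk:fork[open] ⇒ active
  2. Ss → Tt ← Ff — Tt:collider[blocks] ⇒ blocked
  3. Ss → Tt ← Hh → Ff — Tt:collider[blocks]; Hh:fork[blocks] ⇒ blocked
  4. Ss → Pp → Dd ← Hh → Tt ← Ff — Pp:chain[open]; Dd:collider[open]; Hh:fork[blocks]; Tt:collider[blocks] ⇒ blocked
  5. Ss → Pp → Dd ← Hh → Ff — Pp:chain[open]; Dd:collider[open]; Hh:fork[blocks] ⇒ blocked
  6. Ss → Cc ← Ff — Cc:collider[blocks] ⇒ blocked
At least one path is unblocked, so d-separation fails.

No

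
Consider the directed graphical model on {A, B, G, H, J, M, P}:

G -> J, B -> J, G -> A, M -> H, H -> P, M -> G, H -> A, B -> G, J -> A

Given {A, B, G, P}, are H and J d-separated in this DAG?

There are 6 undirected paths between H and J; checking each against the conditioning set {A, B, G, P}:
Path 1: H ← M → G → J
  G is a chain here and G is conditioned on, so the path is blocked at G.
Path 2: H ← M → G ← B → J
  B is a fork here and B is conditioned on, so the path is blocked at B.
Path 3: H ← M → G → A ← J
  G is a chain here and G is conditioned on, so the path is blocked at G.
Path 4: H → A ← J
  A is a collider and A is conditioned on, which opens it — no node blocks this path, so it is active.
Path 5: H → A ← G → J
  G is a fork here and G is conditioned on, so the path is blocked at G.
Path 6: H → A ← G ← B → J
  G is a chain here and G is conditioned on, so the path is blocked at G.
At least one path is unblocked, so d-separation fails.

No — H and J are not d-separated given {A, B, G, P}.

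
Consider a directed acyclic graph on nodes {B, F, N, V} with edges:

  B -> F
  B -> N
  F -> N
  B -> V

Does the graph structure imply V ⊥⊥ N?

No

2 paths connect V and N; each must be blocked for d-separation to hold:
Path 1: V ← B → N
  B is a fork and B is not conditioned on — no node blocks this path, so it is active.
Path 2: V ← B → F → N
  B is a fork and B is not conditioned on; F is a chain and F is not conditioned on — no node blocks this path, so it is active.
Since the path V ← B → N is active, V and N are not d-separated given ∅.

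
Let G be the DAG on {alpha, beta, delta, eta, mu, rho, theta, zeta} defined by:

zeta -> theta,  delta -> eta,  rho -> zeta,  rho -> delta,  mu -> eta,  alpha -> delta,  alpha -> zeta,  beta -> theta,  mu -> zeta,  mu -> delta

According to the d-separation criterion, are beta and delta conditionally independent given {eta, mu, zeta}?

Enumerating the 4 paths from beta to delta and testing each for blocking by {eta, mu, zeta}:
Path 1: beta → theta ← zeta ← rho → delta
  theta is a collider here and neither theta nor any of its descendants is conditioned on, so the collider stays closed — the path is blocked at theta.
Path 2: beta → theta ← zeta ← mu → eta ← delta
  theta is a collider here and neither theta nor any of its descendants is conditioned on, so the collider stays closed — the path is blocked at theta.
Path 3: beta → theta ← zeta ← mu → delta
  theta is a collider here and neither theta nor any of its descendants is conditioned on, so the collider stays closed — the path is blocked at theta.
Path 4: beta → theta ← zeta ← alpha → delta
  theta is a collider here and neither theta nor any of its descendants is conditioned on, so the collider stays closed — the path is blocked at theta.
Since every path is blocked, d-separation holds.

Yes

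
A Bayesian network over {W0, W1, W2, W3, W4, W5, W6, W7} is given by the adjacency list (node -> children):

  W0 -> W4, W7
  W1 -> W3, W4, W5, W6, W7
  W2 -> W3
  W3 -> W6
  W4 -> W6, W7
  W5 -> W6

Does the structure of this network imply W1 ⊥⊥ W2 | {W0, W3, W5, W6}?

We examine all 6 paths between W1 and W2:
Path 1: W1 → W6 ← W3 ← W2
  W3 is a chain here and W3 is conditioned on, so the path is blocked at W3.
Path 2: W1 → W5 → W6 ← W3 ← W2
  W5 is a chain here and W5 is conditioned on, so the path is blocked at W5.
Path 3: W1 → W3 ← W2
  W3 is a collider and W3 is conditioned on, which opens it — no node blocks this path, so it is active.
Path 4: W1 → W7 ← W4 → W6 ← W3 ← W2
  W7 is a collider here and neither W7 nor any of its descendants is conditioned on, so the collider stays closed — the path is blocked at W7.
Path 5: W1 → W7 ← W0 → W4 → W6 ← W3 ← W2
  W7 is a collider here and neither W7 nor any of its descendants is conditioned on, so the collider stays closed — the path is blocked at W7.
Path 6: W1 → W4 → W6 ← W3 ← W2
  W3 is a chain here and W3 is conditioned on, so the path is blocked at W3.
Since the path W1 → W3 ← W2 is active, W1 and W2 are not d-separated given {W0, W3, W5, W6}.

No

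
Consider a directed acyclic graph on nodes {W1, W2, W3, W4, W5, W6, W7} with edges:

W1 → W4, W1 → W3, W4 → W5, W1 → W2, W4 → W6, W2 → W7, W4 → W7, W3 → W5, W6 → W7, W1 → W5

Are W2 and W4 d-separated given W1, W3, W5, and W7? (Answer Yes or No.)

Enumerating the 5 paths from W2 to W4 and testing each for blocking by {W1, W3, W5, W7}:
  1. W2 ← W1 → W5 ← W4 — W1:fork[blocks]; W5:collider[open] ⇒ blocked
  2. W2 ← W1 → W4 — W1:fork[blocks] ⇒ blocked
  3. W2 ← W1 → W3 → W5 ← W4 — W1:fork[blocks]; W3:chain[blocks]; W5:collider[open] ⇒ blocked
  4. W2 → W7 ← W6 ← W4 — W7:collider[open]; W6:chain[open] ⇒ active
  5. W2 → W7 ← W4 — W7:collider[open] ⇒ active
Because an active path exists, W2 and W4 are not d-separated.

No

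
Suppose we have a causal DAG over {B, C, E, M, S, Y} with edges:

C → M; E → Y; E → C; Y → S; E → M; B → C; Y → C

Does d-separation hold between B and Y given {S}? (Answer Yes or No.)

Yes

Enumerating the 3 paths from B to Y and testing each for blocking by {S}:
Path 1: B → C → M ← E → Y
  M is a collider here and neither M nor any of its descendants is conditioned on, so the collider stays closed — the path is blocked at M.
Path 2: B → C ← Y
  C is a collider here and neither C nor any of its descendants is conditioned on, so the collider stays closed — the path is blocked at C.
Path 3: B → C ← E → Y
  C is a collider here and neither C nor any of its descendants is conditioned on, so the collider stays closed — the path is blocked at C.
Since every path is blocked, d-separation holds.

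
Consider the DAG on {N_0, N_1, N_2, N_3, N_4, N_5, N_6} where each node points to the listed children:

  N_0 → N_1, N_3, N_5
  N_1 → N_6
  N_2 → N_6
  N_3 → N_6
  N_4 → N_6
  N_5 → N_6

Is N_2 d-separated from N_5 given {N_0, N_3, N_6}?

We examine all 3 paths between N_2 and N_5:
Path 1: N_2 → N_6 ← N_3 ← N_0 → N_5
  N_3 is a chain here and N_3 is conditioned on, so the path is blocked at N_3.
Path 2: N_2 → N_6 ← N_1 ← N_0 → N_5
  N_0 is a fork here and N_0 is conditioned on, so the path is blocked at N_0.
Path 3: N_2 → N_6 ← N_5
  N_6 is a collider and N_6 is conditioned on, which opens it — no node blocks this path, so it is active.
At least one path is unblocked, so d-separation fails.

No — N_2 and N_5 are not d-separated given {N_0, N_3, N_6}.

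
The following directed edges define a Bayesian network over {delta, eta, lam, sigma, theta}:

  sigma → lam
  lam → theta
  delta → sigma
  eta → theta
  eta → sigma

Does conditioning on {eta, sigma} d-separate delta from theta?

We examine all 2 paths between delta and theta:
Path 1: delta → sigma → lam → theta
  sigma is a chain here and sigma is conditioned on, so the path is blocked at sigma.
Path 2: delta → sigma ← eta → theta
  eta is a fork here and eta is conditioned on, so the path is blocked at eta.
Since every path is blocked, d-separation holds.

Yes — delta and theta are d-separated given {eta, sigma}.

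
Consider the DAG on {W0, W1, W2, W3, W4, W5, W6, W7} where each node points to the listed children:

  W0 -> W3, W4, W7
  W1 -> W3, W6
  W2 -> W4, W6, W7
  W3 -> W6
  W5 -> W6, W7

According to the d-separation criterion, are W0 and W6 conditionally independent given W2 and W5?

Enumerating the 6 paths from W0 to W6 and testing each for blocking by {W2, W5}:
Path 1: W0 → W4 ← W2 → W6
  W4 is a collider here and neither W4 nor any of its descendants is conditioned on, so the collider stays closed — the path is blocked at W4.
Path 2: W0 → W4 ← W2 → W7 ← W5 → W6
  W4 is a collider here and neither W4 nor any of its descendants is conditioned on, so the collider stays closed — the path is blocked at W4.
Path 3: W0 → W7 ← W2 → W6
  W7 is a collider here and neither W7 nor any of its descendants is conditioned on, so the collider stays closed — the path is blocked at W7.
Path 4: W0 → W7 ← W5 → W6
  W7 is a collider here and neither W7 nor any of its descendants is conditioned on, so the collider stays closed — the path is blocked at W7.
Path 5: W0 → W3 → W6
  W3 is a chain and W3 is not conditioned on — no node blocks this path, so it is active.
Path 6: W0 → W3 ← W1 → W6
  W3 is a collider here and neither W3 nor any of its descendants is conditioned on, so the collider stays closed — the path is blocked at W3.
Since the path W0 → W3 → W6 is active, W0 and W6 are not d-separated given {W2, W5}.

No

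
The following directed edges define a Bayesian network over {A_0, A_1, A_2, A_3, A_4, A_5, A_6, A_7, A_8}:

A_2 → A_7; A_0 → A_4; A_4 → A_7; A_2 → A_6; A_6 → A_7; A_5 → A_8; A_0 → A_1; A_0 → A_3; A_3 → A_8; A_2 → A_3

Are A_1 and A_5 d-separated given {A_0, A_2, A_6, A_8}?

Yes

3 paths connect A_1 and A_5; each must be blocked for d-separation to hold:
  1. A_1 ← A_0 → A_3 → A_8 ← A_5 — A_0:fork[blocks]; A_3:chain[open]; A_8:collider[open] ⇒ blocked
  2. A_1 ← A_0 → A_4 → A_7 ← A_6 ← A_2 → A_3 → A_8 ← A_5 — A_0:fork[blocks]; A_4:chain[open]; A_7:collider[blocks]; A_6:chain[blocks]; A_2:fork[blocks]; A_3:chain[open]; A_8:collider[open] ⇒ blocked
  3. A_1 ← A_0 → A_4 → A_7 ← A_2 → A_3 → A_8 ← A_5 — A_0:fork[blocks]; A_4:chain[open]; A_7:collider[blocks]; A_2:fork[blocks]; A_3:chain[open]; A_8:collider[open] ⇒ blocked
All paths are blocked; A_1 ⊥ A_5 | {A_0, A_2, A_6, A_8} holds.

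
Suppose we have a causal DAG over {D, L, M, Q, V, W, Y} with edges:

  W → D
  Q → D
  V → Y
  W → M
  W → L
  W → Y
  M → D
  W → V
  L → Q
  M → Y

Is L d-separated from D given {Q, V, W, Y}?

5 paths connect L and D; each must be blocked for d-separation to hold:
  1. L → Q → D — Q:chain[blocks] ⇒ blocked
  2. L ← W → M → D — W:fork[blocks]; M:chain[open] ⇒ blocked
  3. L ← W → D — W:fork[blocks] ⇒ blocked
  4. L ← W → Y ← M → D — W:fork[blocks]; Y:collider[open]; M:fork[open] ⇒ blocked
  5. L ← W → V → Y ← M → D — W:fork[blocks]; V:chain[blocks]; Y:collider[open]; M:fork[open] ⇒ blocked
All paths are blocked; L ⊥ D | {Q, V, W, Y} holds.

Yes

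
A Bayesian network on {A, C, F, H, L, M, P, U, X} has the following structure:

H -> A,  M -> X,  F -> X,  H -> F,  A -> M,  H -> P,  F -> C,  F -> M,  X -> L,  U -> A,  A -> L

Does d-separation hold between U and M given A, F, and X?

We examine all 5 paths between U and M:
Path 1: U → A ← H → F → X ← M
  F is a chain here and F is conditioned on, so the path is blocked at F.
Path 2: U → A ← H → F → M
  F is a chain here and F is conditioned on, so the path is blocked at F.
Path 3: U → A → L ← X ← F → M
  A is a chain here and A is conditioned on, so the path is blocked at A.
Path 4: U → A → L ← X ← M
  A is a chain here and A is conditioned on, so the path is blocked at A.
Path 5: U → A → M
  A is a chain here and A is conditioned on, so the path is blocked at A.
Every path is blocked, so U and M are d-separated given {A, F, X}.

Yes — U and M are d-separated given {A, F, X}.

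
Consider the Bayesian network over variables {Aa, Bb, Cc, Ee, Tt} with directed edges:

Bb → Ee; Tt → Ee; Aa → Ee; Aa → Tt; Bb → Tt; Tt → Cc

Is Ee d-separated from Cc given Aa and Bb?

Enumerating the 3 paths from Ee to Cc and testing each for blocking by {Aa, Bb}:
  1. Ee ← Aa → Tt → Cc — Aa:fork[blocks]; Tt:chain[open] ⇒ blocked
  2. Ee ← Bb → Tt → Cc — Bb:fork[blocks]; Tt:chain[open] ⇒ blocked
  3. Ee ← Tt → Cc — Tt:fork[open] ⇒ active
At least one path is unblocked, so d-separation fails.

No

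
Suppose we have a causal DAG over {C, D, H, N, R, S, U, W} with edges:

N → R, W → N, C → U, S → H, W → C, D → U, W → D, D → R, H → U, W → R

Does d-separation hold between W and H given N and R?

We examine all 4 paths between W and H:
Path 1: W → R ← D → U ← H
  U is a collider here and neither U nor any of its descendants is conditioned on, so the collider stays closed — the path is blocked at U.
Path 2: W → C → U ← H
  U is a collider here and neither U nor any of its descendants is conditioned on, so the collider stays closed — the path is blocked at U.
Path 3: W → D → U ← H
  U is a collider here and neither U nor any of its descendants is conditioned on, so the collider stays closed — the path is blocked at U.
Path 4: W → N → R ← D → U ← H
  N is a chain here and N is conditioned on, so the path is blocked at N.
All paths are blocked; W ⊥ H | {N, R} holds.

Yes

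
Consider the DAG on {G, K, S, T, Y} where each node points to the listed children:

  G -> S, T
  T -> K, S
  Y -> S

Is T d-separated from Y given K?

Enumerating the 2 paths from T to Y and testing each for blocking by {K}:
Path 1: T → S ← Y
  S is a collider here and neither S nor any of its descendants is conditioned on, so the collider stays closed — the path is blocked at S.
Path 2: T ← G → S ← Y
  S is a collider here and neither S nor any of its descendants is conditioned on, so the collider stays closed — the path is blocked at S.
Since every path is blocked, d-separation holds.

Yes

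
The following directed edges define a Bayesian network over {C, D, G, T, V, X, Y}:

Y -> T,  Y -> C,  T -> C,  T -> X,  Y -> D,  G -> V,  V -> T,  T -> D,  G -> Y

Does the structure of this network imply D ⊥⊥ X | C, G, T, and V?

4 paths connect D and X; each must be blocked for d-separation to hold:
Path 1: D ← T → X
  T is a fork here and T is conditioned on, so the path is blocked at T.
Path 2: D ← Y ← G → V → T → X
  G is a fork here and G is conditioned on, so the path is blocked at G.
Path 3: D ← Y → C ← T → X
  T is a fork here and T is conditioned on, so the path is blocked at T.
Path 4: D ← Y → T → X
  T is a chain here and T is conditioned on, so the path is blocked at T.
Every path is blocked, so D and X are d-separated given {C, G, T, V}.

Yes — D and X are d-separated given {C, G, T, V}.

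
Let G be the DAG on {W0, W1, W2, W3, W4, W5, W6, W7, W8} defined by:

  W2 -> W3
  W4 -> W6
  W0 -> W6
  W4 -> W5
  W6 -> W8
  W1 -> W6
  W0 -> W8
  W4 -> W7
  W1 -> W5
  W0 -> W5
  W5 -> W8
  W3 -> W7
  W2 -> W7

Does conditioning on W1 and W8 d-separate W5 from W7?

6 paths connect W5 and W7; each must be blocked for d-separation to hold:
  1. W5 ← W1 → W6 ← W4 → W7 — W1:fork[blocks]; W6:collider[open]; W4:fork[open] ⇒ blocked
  2. W5 ← W4 → W7 — W4:fork[open] ⇒ active
  3. W5 → W8 ← W6 ← W4 → W7 — W8:collider[open]; W6:chain[open]; W4:fork[open] ⇒ active
  4. W5 → W8 ← W0 → W6 ← W4 → W7 — W8:collider[open]; W0:fork[open]; W6:collider[open]; W4:fork[open] ⇒ active
  5. W5 ← W0 → W6 ← W4 → W7 — W0:fork[open]; W6:collider[open]; W4:fork[open] ⇒ active
  6. W5 ← W0 → W8 ← W6 ← W4 → W7 — W0:fork[open]; W8:collider[open]; W6:chain[open]; W4:fork[open] ⇒ active
At least one path is unblocked, so d-separation fails.

No — W5 and W7 are not d-separated given {W1, W8}.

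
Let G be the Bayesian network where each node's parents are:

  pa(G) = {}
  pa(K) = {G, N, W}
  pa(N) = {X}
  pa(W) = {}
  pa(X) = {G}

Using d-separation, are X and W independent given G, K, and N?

There are 2 undirected paths between X and W; checking each against the conditioning set {G, K, N}:
Path 1: X ← G → K ← W
  G is a fork here and G is conditioned on, so the path is blocked at G.
Path 2: X → N → K ← W
  N is a chain here and N is conditioned on, so the path is blocked at N.
All paths are blocked; X ⊥ W | {G, K, N} holds.

Yes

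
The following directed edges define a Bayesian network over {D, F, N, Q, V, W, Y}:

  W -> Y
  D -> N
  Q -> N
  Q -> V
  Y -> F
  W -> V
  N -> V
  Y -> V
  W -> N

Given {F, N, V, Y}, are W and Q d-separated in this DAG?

No — W and Q are not d-separated given {F, N, V, Y}.

6 paths connect W and Q; each must be blocked for d-separation to hold:
  1. W → V ← Q — V:collider[open] ⇒ active
  2. W → V ← N ← Q — V:collider[open]; N:chain[blocks] ⇒ blocked
  3. W → Y → V ← Q — Y:chain[blocks]; V:collider[open] ⇒ blocked
  4. W → Y → V ← N ← Q — Y:chain[blocks]; V:collider[open]; N:chain[blocks] ⇒ blocked
  5. W → N → V ← Q — N:chain[blocks]; V:collider[open] ⇒ blocked
  6. W → N ← Q — N:collider[open] ⇒ active
At least one path is unblocked, so d-separation fails.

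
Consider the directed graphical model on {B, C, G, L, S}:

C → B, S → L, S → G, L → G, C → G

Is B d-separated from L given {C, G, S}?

Enumerating the 2 paths from B to L and testing each for blocking by {C, G, S}:
Path 1: B ← C → G ← L
  C is a fork here and C is conditioned on, so the path is blocked at C.
Path 2: B ← C → G ← S → L
  C is a fork here and C is conditioned on, so the path is blocked at C.
All paths are blocked; B ⊥ L | {C, G, S} holds.

Yes — B and L are d-separated given {C, G, S}.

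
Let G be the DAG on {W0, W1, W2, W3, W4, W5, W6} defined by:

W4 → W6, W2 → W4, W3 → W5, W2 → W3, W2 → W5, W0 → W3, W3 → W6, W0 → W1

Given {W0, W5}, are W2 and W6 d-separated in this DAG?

Enumerating the 3 paths from W2 to W6 and testing each for blocking by {W0, W5}:
Path 1: W2 → W4 → W6
  W4 is a chain and W4 is not conditioned on — no node blocks this path, so it is active.
Path 2: W2 → W3 → W6
  W3 is a chain and W3 is not conditioned on — no node blocks this path, so it is active.
Path 3: W2 → W5 ← W3 → W6
  W5 is a collider and W5 is conditioned on, which opens it; W3 is a fork and W3 is not conditioned on — no node blocks this path, so it is active.
Because an active path exists, W2 and W6 are not d-separated.

No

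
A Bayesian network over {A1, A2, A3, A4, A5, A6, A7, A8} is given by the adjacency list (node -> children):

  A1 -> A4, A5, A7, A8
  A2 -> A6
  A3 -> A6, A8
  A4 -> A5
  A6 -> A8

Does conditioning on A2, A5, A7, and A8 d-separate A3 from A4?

There are 4 undirected paths between A3 and A4; checking each against the conditioning set {A2, A5, A7, A8}:
Path 1: A3 → A8 ← A1 → A5 ← A4
  A8 is a collider and A8 is conditioned on, which opens it; A1 is a fork and A1 is not conditioned on; A5 is a collider and A5 is conditioned on, which opens it — no node blocks this path, so it is active.
Path 2: A3 → A8 ← A1 → A4
  A8 is a collider and A8 is conditioned on, which opens it; A1 is a fork and A1 is not conditioned on — no node blocks this path, so it is active.
Path 3: A3 → A6 → A8 ← A1 → A5 ← A4
  A6 is a chain and A6 is not conditioned on; A8 is a collider and A8 is conditioned on, which opens it; A1 is a fork and A1 is not conditioned on; A5 is a collider and A5 is conditioned on, which opens it — no node blocks this path, so it is active.
Path 4: A3 → A6 → A8 ← A1 → A4
  A6 is a chain and A6 is not conditioned on; A8 is a collider and A8 is conditioned on, which opens it; A1 is a fork and A1 is not conditioned on — no node blocks this path, so it is active.
Because an active path exists, A3 and A4 are not d-separated.

No — A3 and A4 are not d-separated given {A2, A5, A7, A8}.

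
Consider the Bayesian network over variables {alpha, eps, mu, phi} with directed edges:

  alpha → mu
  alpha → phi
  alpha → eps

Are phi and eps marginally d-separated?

Only one path connects phi and eps:
Path 1: phi ← alpha → eps
  alpha is a fork and alpha is not conditioned on — no node blocks this path, so it is active.
At least one path is unblocked, so d-separation fails.

No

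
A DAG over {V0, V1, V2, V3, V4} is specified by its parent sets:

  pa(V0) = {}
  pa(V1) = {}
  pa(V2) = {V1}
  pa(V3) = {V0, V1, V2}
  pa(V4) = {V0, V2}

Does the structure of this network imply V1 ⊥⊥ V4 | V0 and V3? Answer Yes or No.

4 paths connect V1 and V4; each must be blocked for d-separation to hold:
Path 1: V1 → V2 → V3 ← V0 → V4
  V0 is a fork here and V0 is conditioned on, so the path is blocked at V0.
Path 2: V1 → V2 → V4
  V2 is a chain and V2 is not conditioned on — no node blocks this path, so it is active.
Path 3: V1 → V3 ← V2 → V4
  V3 is a collider and V3 is conditioned on, which opens it; V2 is a fork and V2 is not conditioned on — no node blocks this path, so it is active.
Path 4: V1 → V3 ← V0 → V4
  V0 is a fork here and V0 is conditioned on, so the path is blocked at V0.
Since the path V1 → V2 → V4 is active, V1 and V4 are not d-separated given {V0, V3}.

No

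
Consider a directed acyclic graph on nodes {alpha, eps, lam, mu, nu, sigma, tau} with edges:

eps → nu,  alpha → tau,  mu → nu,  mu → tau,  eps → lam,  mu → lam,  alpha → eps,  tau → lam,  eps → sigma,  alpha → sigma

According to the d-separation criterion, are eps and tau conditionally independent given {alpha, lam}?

No

Enumerating the 6 paths from eps to tau and testing each for blocking by {alpha, lam}:
Path 1: eps → sigma ← alpha → tau
  sigma is a collider here and neither sigma nor any of its descendants is conditioned on, so the collider stays closed — the path is blocked at sigma.
Path 2: eps → nu ← mu → tau
  nu is a collider here and neither nu nor any of its descendants is conditioned on, so the collider stays closed — the path is blocked at nu.
Path 3: eps → nu ← mu → lam ← tau
  nu is a collider here and neither nu nor any of its descendants is conditioned on, so the collider stays closed — the path is blocked at nu.
Path 4: eps → lam ← tau
  lam is a collider and lam is conditioned on, which opens it — no node blocks this path, so it is active.
Path 5: eps → lam ← mu → tau
  lam is a collider and lam is conditioned on, which opens it; mu is a fork and mu is not conditioned on — no node blocks this path, so it is active.
Path 6: eps ← alpha → tau
  alpha is a fork here and alpha is conditioned on, so the path is blocked at alpha.
Since the path eps → lam ← tau is active, eps and tau are not d-separated given {alpha, lam}.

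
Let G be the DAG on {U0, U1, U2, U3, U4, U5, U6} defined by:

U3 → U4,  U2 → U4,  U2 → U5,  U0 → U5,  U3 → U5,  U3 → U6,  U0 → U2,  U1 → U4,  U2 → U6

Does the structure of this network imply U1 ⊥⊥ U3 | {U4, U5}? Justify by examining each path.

Enumerating the 4 paths from U1 to U3 and testing each for blocking by {U4, U5}:
Path 1: U1 → U4 ← U3
  U4 is a collider and U4 is conditioned on, which opens it — no node blocks this path, so it is active.
Path 2: U1 → U4 ← U2 ← U0 → U5 ← U3
  U4 is a collider and U4 is conditioned on, which opens it; U2 is a chain and U2 is not conditioned on; U0 is a fork and U0 is not conditioned on; U5 is a collider and U5 is conditioned on, which opens it — no node blocks this path, so it is active.
Path 3: U1 → U4 ← U2 → U5 ← U3
  U4 is a collider and U4 is conditioned on, which opens it; U2 is a fork and U2 is not conditioned on; U5 is a collider and U5 is conditioned on, which opens it — no node blocks this path, so it is active.
Path 4: U1 → U4 ← U2 → U6 ← U3
  U6 is a collider here and neither U6 nor any of its descendants is conditioned on, so the collider stays closed — the path is blocked at U6.
Since the path U1 → U4 ← U3 is active, U1 and U3 are not d-separated given {U4, U5}.

No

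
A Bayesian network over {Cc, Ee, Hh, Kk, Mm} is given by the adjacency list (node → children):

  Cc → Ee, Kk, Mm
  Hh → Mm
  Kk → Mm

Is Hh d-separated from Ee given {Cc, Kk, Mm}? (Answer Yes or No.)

Yes

Enumerating the 2 paths from Hh to Ee and testing each for blocking by {Cc, Kk, Mm}:
Path 1: Hh → Mm ← Cc → Ee
  Cc is a fork here and Cc is conditioned on, so the path is blocked at Cc.
Path 2: Hh → Mm ← Kk ← Cc → Ee
  Kk is a chain here and Kk is conditioned on, so the path is blocked at Kk.
Since every path is blocked, d-separation holds.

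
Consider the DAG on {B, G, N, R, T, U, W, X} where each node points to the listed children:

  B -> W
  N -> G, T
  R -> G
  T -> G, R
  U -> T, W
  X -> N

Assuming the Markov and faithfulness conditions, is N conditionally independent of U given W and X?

3 paths connect N and U; each must be blocked for d-separation to hold:
Path 1: N → T ← U
  T is a collider here and neither T nor any of its descendants is conditioned on, so the collider stays closed — the path is blocked at T.
Path 2: N → G ← T ← U
  G is a collider here and neither G nor any of its descendants is conditioned on, so the collider stays closed — the path is blocked at G.
Path 3: N → G ← R ← T ← U
  G is a collider here and neither G nor any of its descendants is conditioned on, so the collider stays closed — the path is blocked at G.
All paths are blocked; N ⊥ U | {W, X} holds.

Yes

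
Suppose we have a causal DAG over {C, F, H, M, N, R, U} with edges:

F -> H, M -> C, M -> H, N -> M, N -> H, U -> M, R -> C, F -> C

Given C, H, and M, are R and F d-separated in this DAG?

No

We examine all 3 paths between R and F:
Path 1: R → C ← M → H ← F
  M is a fork here and M is conditioned on, so the path is blocked at M.
Path 2: R → C ← M ← N → H ← F
  M is a chain here and M is conditioned on, so the path is blocked at M.
Path 3: R → C ← F
  C is a collider and C is conditioned on, which opens it — no node blocks this path, so it is active.
Since the path R → C ← F is active, R and F are not d-separated given {C, H, M}.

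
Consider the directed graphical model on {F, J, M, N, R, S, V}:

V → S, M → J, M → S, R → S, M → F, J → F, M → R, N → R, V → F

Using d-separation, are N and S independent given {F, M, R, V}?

Yes

4 paths connect N and S; each must be blocked for d-separation to hold:
  1. N → R ← M → F ← V → S — R:collider[open]; M:fork[blocks]; F:collider[open]; V:fork[blocks] ⇒ blocked
  2. N → R ← M → S — R:collider[open]; M:fork[blocks] ⇒ blocked
  3. N → R ← M → J → F ← V → S — R:collider[open]; M:fork[blocks]; J:chain[open]; F:collider[open]; V:fork[blocks] ⇒ blocked
  4. N → R → S — R:chain[blocks] ⇒ blocked
All paths are blocked; N ⊥ S | {F, M, R, V} holds.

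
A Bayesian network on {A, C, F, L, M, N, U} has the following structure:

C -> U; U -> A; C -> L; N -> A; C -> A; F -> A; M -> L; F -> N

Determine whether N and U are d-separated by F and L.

Yes

We examine all 4 paths between N and U:
Path 1: N → A ← U
  A is a collider here and neither A nor any of its descendants is conditioned on, so the collider stays closed — the path is blocked at A.
Path 2: N → A ← C → U
  A is a collider here and neither A nor any of its descendants is conditioned on, so the collider stays closed — the path is blocked at A.
Path 3: N ← F → A ← U
  F is a fork here and F is conditioned on, so the path is blocked at F.
Path 4: N ← F → A ← C → U
  F is a fork here and F is conditioned on, so the path is blocked at F.
Since every path is blocked, d-separation holds.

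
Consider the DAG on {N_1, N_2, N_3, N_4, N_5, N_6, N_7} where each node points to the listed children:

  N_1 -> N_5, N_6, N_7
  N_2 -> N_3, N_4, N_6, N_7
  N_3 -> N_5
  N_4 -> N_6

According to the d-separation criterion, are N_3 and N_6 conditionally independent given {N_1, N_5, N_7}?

No — N_3 and N_6 are not d-separated given {N_1, N_5, N_7}.

6 paths connect N_3 and N_6; each must be blocked for d-separation to hold:
  1. N_3 → N_5 ← N_1 → N_7 ← N_2 → N_4 → N_6 — N_5:collider[open]; N_1:fork[blocks]; N_7:collider[open]; N_2:fork[open]; N_4:chain[open] ⇒ blocked
  2. N_3 → N_5 ← N_1 → N_7 ← N_2 → N_6 — N_5:collider[open]; N_1:fork[blocks]; N_7:collider[open]; N_2:fork[open] ⇒ blocked
  3. N_3 → N_5 ← N_1 → N_6 — N_5:collider[open]; N_1:fork[blocks] ⇒ blocked
  4. N_3 ← N_2 → N_4 → N_6 — N_2:fork[open]; N_4:chain[open] ⇒ active
  5. N_3 ← N_2 → N_7 ← N_1 → N_6 — N_2:fork[open]; N_7:collider[open]; N_1:fork[blocks] ⇒ blocked
  6. N_3 ← N_2 → N_6 — N_2:fork[open] ⇒ active
At least one path is unblocked, so d-separation fails.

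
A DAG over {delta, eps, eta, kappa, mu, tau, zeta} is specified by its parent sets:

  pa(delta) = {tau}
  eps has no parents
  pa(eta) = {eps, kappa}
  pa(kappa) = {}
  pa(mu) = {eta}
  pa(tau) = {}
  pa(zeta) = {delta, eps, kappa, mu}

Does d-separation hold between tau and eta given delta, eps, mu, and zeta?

Yes

There are 3 undirected paths between tau and eta; checking each against the conditioning set {delta, eps, mu, zeta}:
Path 1: tau → delta → zeta ← mu ← eta
  delta is a chain here and delta is conditioned on, so the path is blocked at delta.
Path 2: tau → delta → zeta ← kappa → eta
  delta is a chain here and delta is conditioned on, so the path is blocked at delta.
Path 3: tau → delta → zeta ← eps → eta
  delta is a chain here and delta is conditioned on, so the path is blocked at delta.
Every path is blocked, so tau and eta are d-separated given {delta, eps, mu, zeta}.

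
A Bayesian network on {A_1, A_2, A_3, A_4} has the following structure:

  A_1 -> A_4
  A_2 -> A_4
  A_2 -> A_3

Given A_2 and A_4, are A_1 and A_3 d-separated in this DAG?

Yes

The only undirected path from A_1 to A_3 is:
  1. A_1 → A_4 ← A_2 → A_3 — A_4:collider[open]; A_2:fork[blocks] ⇒ blocked
All paths are blocked; A_1 ⊥ A_3 | {A_2, A_4} holds.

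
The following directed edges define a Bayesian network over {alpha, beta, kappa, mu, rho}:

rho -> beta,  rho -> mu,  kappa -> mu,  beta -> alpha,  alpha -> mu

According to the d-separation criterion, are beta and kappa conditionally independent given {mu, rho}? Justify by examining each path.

There are 2 undirected paths between beta and kappa; checking each against the conditioning set {mu, rho}:
Path 1: beta → alpha → mu ← kappa
  alpha is a chain and alpha is not conditioned on; mu is a collider and mu is conditioned on, which opens it — no node blocks this path, so it is active.
Path 2: beta ← rho → mu ← kappa
  rho is a fork here and rho is conditioned on, so the path is blocked at rho.
Because an active path exists, beta and kappa are not d-separated.

No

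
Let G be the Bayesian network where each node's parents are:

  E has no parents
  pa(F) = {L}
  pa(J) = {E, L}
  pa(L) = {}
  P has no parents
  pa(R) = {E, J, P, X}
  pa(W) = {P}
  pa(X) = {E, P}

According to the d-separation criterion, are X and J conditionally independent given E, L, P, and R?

No — X and J are not d-separated given {E, L, P, R}.

We examine all 6 paths between X and J:
  1. X ← P → R ← E → J — P:fork[blocks]; R:collider[open]; E:fork[blocks] ⇒ blocked
  2. X ← P → R ← J — P:fork[blocks]; R:collider[open] ⇒ blocked
  3. X ← E → R ← J — E:fork[blocks]; R:collider[open] ⇒ blocked
  4. X ← E → J — E:fork[blocks] ⇒ blocked
  5. X → R ← E → J — R:collider[open]; E:fork[blocks] ⇒ blocked
  6. X → R ← J — R:collider[open] ⇒ active
Since the path X → R ← J is active, X and J are not d-separated given {E, L, P, R}.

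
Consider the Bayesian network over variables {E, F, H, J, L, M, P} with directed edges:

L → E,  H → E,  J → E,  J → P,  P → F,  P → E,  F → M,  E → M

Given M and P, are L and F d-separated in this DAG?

No

There are 3 undirected paths between L and F; checking each against the conditioning set {M, P}:
Path 1: L → E ← J → P → F
  P is a chain here and P is conditioned on, so the path is blocked at P.
Path 2: L → E → M ← F
  E is a chain and E is not conditioned on; M is a collider and M is conditioned on, which opens it — no node blocks this path, so it is active.
Path 3: L → E ← P → F
  P is a fork here and P is conditioned on, so the path is blocked at P.
Since the path L → E → M ← F is active, L and F are not d-separated given {M, P}.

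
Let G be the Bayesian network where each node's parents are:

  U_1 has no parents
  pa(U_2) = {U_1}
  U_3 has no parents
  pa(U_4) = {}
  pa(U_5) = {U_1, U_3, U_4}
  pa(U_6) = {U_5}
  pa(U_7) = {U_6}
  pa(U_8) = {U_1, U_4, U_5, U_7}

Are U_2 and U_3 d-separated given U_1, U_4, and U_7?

4 paths connect U_2 and U_3; each must be blocked for d-separation to hold:
Path 1: U_2 ← U_1 → U_5 ← U_3
  U_1 is a fork here and U_1 is conditioned on, so the path is blocked at U_1.
Path 2: U_2 ← U_1 → U_8 ← U_4 → U_5 ← U_3
  U_1 is a fork here and U_1 is conditioned on, so the path is blocked at U_1.
Path 3: U_2 ← U_1 → U_8 ← U_5 ← U_3
  U_1 is a fork here and U_1 is conditioned on, so the path is blocked at U_1.
Path 4: U_2 ← U_1 → U_8 ← U_7 ← U_6 ← U_5 ← U_3
  U_1 is a fork here and U_1 is conditioned on, so the path is blocked at U_1.
Since every path is blocked, d-separation holds.

Yes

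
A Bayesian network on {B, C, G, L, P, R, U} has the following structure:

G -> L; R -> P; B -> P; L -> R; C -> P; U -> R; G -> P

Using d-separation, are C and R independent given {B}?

Yes

Enumerating the 2 paths from C to R and testing each for blocking by {B}:
Path 1: C → P ← R
  P is a collider here and neither P nor any of its descendants is conditioned on, so the collider stays closed — the path is blocked at P.
Path 2: C → P ← G → L → R
  P is a collider here and neither P nor any of its descendants is conditioned on, so the collider stays closed — the path is blocked at P.
All paths are blocked; C ⊥ R | {B} holds.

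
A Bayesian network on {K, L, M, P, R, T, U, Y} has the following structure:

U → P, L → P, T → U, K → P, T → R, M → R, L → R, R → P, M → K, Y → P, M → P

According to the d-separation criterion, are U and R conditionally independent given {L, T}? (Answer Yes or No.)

Yes

We examine all 5 paths between U and R:
  1. U → P ← L → R — P:collider[blocks]; L:fork[blocks] ⇒ blocked
  2. U → P ← R — P:collider[blocks] ⇒ blocked
  3. U → P ← M → R — P:collider[blocks]; M:fork[open] ⇒ blocked
  4. U → P ← K ← M → R — P:collider[blocks]; K:chain[open]; M:fork[open] ⇒ blocked
  5. U ← T → R — T:fork[blocks] ⇒ blocked
Every path is blocked, so U and R are d-separated given {L, T}.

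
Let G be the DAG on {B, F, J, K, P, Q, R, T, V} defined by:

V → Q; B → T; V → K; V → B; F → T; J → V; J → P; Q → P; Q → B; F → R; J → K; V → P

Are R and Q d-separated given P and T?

Enumerating the 5 paths from R to Q and testing each for blocking by {P, T}:
Path 1: R ← F → T ← B ← Q
  F is a fork and F is not conditioned on; T is a collider and T is conditioned on, which opens it; B is a chain and B is not conditioned on — no node blocks this path, so it is active.
Path 2: R ← F → T ← B ← V → Q
  F is a fork and F is not conditioned on; T is a collider and T is conditioned on, which opens it; B is a chain and B is not conditioned on; V is a fork and V is not conditioned on — no node blocks this path, so it is active.
Path 3: R ← F → T ← B ← V ← J → P ← Q
  F is a fork and F is not conditioned on; T is a collider and T is conditioned on, which opens it; B is a chain and B is not conditioned on; V is a chain and V is not conditioned on; J is a fork and J is not conditioned on; P is a collider and P is conditioned on, which opens it — no node blocks this path, so it is active.
Path 4: R ← F → T ← B ← V → K ← J → P ← Q
  K is a collider here and neither K nor any of its descendants is conditioned on, so the collider stays closed — the path is blocked at K.
Path 5: R ← F → T ← B ← V → P ← Q
  F is a fork and F is not conditioned on; T is a collider and T is conditioned on, which opens it; B is a chain and B is not conditioned on; V is a fork and V is not conditioned on; P is a collider and P is conditioned on, which opens it — no node blocks this path, so it is active.
At least one path is unblocked, so d-separation fails.

No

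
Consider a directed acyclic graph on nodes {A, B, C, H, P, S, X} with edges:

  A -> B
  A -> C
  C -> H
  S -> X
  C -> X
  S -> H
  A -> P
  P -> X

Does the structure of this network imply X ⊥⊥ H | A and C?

No — X and H are not d-separated given {A, C}.

There are 3 undirected paths between X and H; checking each against the conditioning set {A, C}:
Path 1: X ← S → H
  S is a fork and S is not conditioned on — no node blocks this path, so it is active.
Path 2: X ← C → H
  C is a fork here and C is conditioned on, so the path is blocked at C.
Path 3: X ← P ← A → C → H
  A is a fork here and A is conditioned on, so the path is blocked at A.
Because an active path exists, X and H are not d-separated.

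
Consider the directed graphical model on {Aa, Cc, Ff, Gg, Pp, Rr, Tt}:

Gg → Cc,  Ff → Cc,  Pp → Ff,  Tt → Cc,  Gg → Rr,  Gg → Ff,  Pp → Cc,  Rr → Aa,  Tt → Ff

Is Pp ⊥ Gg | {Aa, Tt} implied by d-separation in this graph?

There are 6 undirected paths between Pp and Gg; checking each against the conditioning set {Aa, Tt}:
Path 1: Pp → Ff ← Tt → Cc ← Gg
  Ff is a collider here and neither Ff nor any of its descendants is conditioned on, so the collider stays closed — the path is blocked at Ff.
Path 2: Pp → Ff → Cc ← Gg
  Cc is a collider here and neither Cc nor any of its descendants is conditioned on, so the collider stays closed — the path is blocked at Cc.
Path 3: Pp → Ff ← Gg
  Ff is a collider here and neither Ff nor any of its descendants is conditioned on, so the collider stays closed — the path is blocked at Ff.
Path 4: Pp → Cc ← Ff ← Gg
  Cc is a collider here and neither Cc nor any of its descendants is conditioned on, so the collider stays closed — the path is blocked at Cc.
Path 5: Pp → Cc ← Tt → Ff ← Gg
  Cc is a collider here and neither Cc nor any of its descendants is conditioned on, so the collider stays closed — the path is blocked at Cc.
Path 6: Pp → Cc ← Gg
  Cc is a collider here and neither Cc nor any of its descendants is conditioned on, so the collider stays closed — the path is blocked at Cc.
Since every path is blocked, d-separation holds.

Yes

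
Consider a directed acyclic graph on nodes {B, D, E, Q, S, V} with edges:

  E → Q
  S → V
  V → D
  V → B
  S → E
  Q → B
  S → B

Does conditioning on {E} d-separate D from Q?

Enumerating the 4 paths from D to Q and testing each for blocking by {E}:
Path 1: D ← V → B ← Q
  B is a collider here and neither B nor any of its descendants is conditioned on, so the collider stays closed — the path is blocked at B.
Path 2: D ← V → B ← S → E → Q
  B is a collider here and neither B nor any of its descendants is conditioned on, so the collider stays closed — the path is blocked at B.
Path 3: D ← V ← S → B ← Q
  B is a collider here and neither B nor any of its descendants is conditioned on, so the collider stays closed — the path is blocked at B.
Path 4: D ← V ← S → E → Q
  E is a chain here and E is conditioned on, so the path is blocked at E.
Every path is blocked, so D and Q are d-separated given {E}.

Yes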